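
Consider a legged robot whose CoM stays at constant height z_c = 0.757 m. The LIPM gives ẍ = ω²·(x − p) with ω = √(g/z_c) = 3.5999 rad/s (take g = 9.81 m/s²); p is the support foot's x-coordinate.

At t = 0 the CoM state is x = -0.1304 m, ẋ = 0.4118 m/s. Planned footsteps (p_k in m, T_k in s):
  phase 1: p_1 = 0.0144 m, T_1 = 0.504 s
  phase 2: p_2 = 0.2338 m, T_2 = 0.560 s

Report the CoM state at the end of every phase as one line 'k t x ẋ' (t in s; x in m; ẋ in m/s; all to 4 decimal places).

1 0.5040 -0.1000 -0.2599
2 1.0640 -1.3078 -5.4240

phase 1: p=0.0144, T=0.504, ωT=1.814350, cosh=3.150014, sinh=2.987070; start (x,ẋ)=(-0.130400, 0.411800) → end (x,ẋ)=(-0.100025, -0.259881)
phase 2: p=0.2338, T=0.560, ωT=2.015944, cosh=3.820503, sinh=3.687308; start (x,ẋ)=(-0.100025, -0.259881) → end (x,ẋ)=(-1.307770, -5.424048)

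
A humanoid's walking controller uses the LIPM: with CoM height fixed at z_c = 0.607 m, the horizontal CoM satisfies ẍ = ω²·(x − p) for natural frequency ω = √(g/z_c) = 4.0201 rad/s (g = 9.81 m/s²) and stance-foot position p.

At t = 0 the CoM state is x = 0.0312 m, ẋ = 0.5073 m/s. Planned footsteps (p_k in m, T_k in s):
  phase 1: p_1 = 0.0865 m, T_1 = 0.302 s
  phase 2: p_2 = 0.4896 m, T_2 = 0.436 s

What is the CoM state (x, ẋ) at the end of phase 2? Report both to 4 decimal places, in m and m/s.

phase 1: p=0.0865, T=0.302, ωT=1.214070, cosh=1.832074, sinh=1.535088; start (x,ẋ)=(0.031200, 0.507300) → end (x,ẋ)=(0.178900, 0.588143)
phase 2: p=0.4896, T=0.436, ωT=1.752764, cosh=2.971911, sinh=2.798617; start (x,ẋ)=(0.178900, 0.588143) → end (x,ẋ)=(-0.024332, -1.747684)

x = -0.0243, ẋ = -1.7477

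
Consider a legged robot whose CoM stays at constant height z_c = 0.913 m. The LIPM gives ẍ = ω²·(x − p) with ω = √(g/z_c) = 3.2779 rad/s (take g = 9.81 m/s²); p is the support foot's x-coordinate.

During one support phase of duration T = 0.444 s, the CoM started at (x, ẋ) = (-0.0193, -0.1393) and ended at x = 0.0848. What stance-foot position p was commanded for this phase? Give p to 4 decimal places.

p = -0.1703

ωT = 3.2779·0.444 = 1.455388; cosh(ωT) = 2.259727, sinh(ωT) = 2.026417
x(T) = p + (x₀−p)·cosh(ωT) + (ẋ₀/ω)·sinh(ωT) ⇒ p·(1 − cosh) = x(T) − x₀·cosh − (ẋ₀/ω)·sinh
numerator   = 0.0848 − (-0.0193)·2.259727 − (-0.1393/3.2779)·2.026417 = 0.214529
denominator = 1 − 2.259727 = -1.259727
p = 0.214529 / -1.259727 = -0.1703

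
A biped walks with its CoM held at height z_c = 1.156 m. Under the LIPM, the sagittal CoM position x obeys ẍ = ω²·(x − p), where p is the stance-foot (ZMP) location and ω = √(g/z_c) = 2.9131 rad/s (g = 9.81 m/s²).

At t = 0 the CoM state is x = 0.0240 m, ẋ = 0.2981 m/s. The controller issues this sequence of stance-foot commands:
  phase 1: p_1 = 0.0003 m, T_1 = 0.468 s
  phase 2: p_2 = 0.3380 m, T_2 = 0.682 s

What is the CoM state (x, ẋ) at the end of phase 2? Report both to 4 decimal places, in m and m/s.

x = 0.8785, ẋ = 1.7175

phase 1: p=0.0003, T=0.468, ωT=1.363331, cosh=2.082500, sinh=1.826693; start (x,ẋ)=(0.024000, 0.298100) → end (x,ẋ)=(0.236582, 0.746909)
phase 2: p=0.3380, T=0.682, ωT=1.986734, cosh=3.714412, sinh=3.577270; start (x,ẋ)=(0.236582, 0.746909) → end (x,ẋ)=(0.878492, 1.717459)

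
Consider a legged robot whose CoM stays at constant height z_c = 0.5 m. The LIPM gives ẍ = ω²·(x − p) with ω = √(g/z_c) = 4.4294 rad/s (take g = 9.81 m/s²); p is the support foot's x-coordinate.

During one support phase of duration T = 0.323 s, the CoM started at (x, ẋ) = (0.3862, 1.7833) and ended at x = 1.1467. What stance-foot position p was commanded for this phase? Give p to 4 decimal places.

ωT = 4.4294·0.323 = 1.430696; cosh(ωT) = 2.210376, sinh(ωT) = 1.971234
x(T) = p + (x₀−p)·cosh(ωT) + (ẋ₀/ω)·sinh(ωT) ⇒ p·(1 − cosh) = x(T) − x₀·cosh − (ẋ₀/ω)·sinh
numerator   = 1.1467 − (0.3862)·2.210376 − (1.7833/4.4294)·1.971234 = -0.500576
denominator = 1 − 2.210376 = -1.210376
p = -0.500576 / -1.210376 = 0.4136

p = 0.4136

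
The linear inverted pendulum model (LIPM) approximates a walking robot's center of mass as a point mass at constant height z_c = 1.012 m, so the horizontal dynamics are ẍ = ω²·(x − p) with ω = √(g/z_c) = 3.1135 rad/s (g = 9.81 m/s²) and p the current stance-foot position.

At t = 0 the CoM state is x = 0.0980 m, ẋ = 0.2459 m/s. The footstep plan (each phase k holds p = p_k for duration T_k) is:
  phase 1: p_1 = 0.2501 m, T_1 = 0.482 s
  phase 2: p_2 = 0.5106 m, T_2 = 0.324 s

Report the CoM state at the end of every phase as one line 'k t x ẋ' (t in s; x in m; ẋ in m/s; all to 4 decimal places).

phase 1: p=0.2501, T=0.482, ωT=1.500707, cosh=2.353916, sinh=2.130943; start (x,ẋ)=(0.098000, 0.245900) → end (x,ẋ)=(0.060368, -0.430309)
phase 2: p=0.5106, T=0.324, ωT=1.008774, cosh=1.553451, sinh=1.188786; start (x,ẋ)=(0.060368, -0.430309) → end (x,ẋ)=(-0.353112, -2.334899)

1 0.4820 0.0604 -0.4303
2 0.8060 -0.3531 -2.3349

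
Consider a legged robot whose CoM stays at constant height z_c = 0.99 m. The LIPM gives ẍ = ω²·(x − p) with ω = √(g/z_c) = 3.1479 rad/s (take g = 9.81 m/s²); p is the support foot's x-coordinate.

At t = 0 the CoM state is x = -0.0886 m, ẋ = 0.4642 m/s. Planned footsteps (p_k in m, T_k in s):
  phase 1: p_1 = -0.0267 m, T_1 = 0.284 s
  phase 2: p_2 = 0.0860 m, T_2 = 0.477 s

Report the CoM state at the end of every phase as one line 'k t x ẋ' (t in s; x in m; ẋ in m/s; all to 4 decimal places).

1 0.2840 0.0351 0.4640
2 0.7610 0.2805 0.7513

phase 1: p=-0.0267, T=0.284, ωT=0.894004, cosh=1.426957, sinh=1.017942; start (x,ẋ)=(-0.088600, 0.464200) → end (x,ẋ)=(0.035081, 0.464042)
phase 2: p=0.0860, T=0.477, ωT=1.501548, cosh=2.355709, sinh=2.132924; start (x,ẋ)=(0.035081, 0.464042) → end (x,ẋ)=(0.280470, 0.751263)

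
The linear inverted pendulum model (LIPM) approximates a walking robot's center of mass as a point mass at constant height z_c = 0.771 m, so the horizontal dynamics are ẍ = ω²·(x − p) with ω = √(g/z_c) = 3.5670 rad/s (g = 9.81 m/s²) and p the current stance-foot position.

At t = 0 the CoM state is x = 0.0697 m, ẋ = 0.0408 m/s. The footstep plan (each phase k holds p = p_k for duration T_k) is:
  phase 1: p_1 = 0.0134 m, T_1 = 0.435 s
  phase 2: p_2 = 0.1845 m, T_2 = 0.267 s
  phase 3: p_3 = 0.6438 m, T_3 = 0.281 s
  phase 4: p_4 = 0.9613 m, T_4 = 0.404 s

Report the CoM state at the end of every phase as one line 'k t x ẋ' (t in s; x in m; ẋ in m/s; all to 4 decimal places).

phase 1: p=0.0134, T=0.435, ωT=1.551645, cosh=2.465563, sinh=2.253664; start (x,ẋ)=(0.069700, 0.040800) → end (x,ẋ)=(0.177989, 0.553180)
phase 2: p=0.1845, T=0.267, ωT=0.952389, cosh=1.488856, sinh=1.103038; start (x,ẋ)=(0.177989, 0.553180) → end (x,ẋ)=(0.345868, 0.797989)
phase 3: p=0.6438, T=0.281, ωT=1.002327, cosh=1.545820, sinh=1.178795; start (x,ẋ)=(0.345868, 0.797989) → end (x,ẋ)=(0.446965, -0.019185)
phase 4: p=0.9613, T=0.404, ωT=1.441068, cosh=2.230940, sinh=1.994266; start (x,ẋ)=(0.446965, -0.019185) → end (x,ẋ)=(-0.196878, -3.701549)

1 0.4350 0.1780 0.5532
2 0.7020 0.3459 0.7980
3 0.9830 0.4470 -0.0192
4 1.3870 -0.1969 -3.7015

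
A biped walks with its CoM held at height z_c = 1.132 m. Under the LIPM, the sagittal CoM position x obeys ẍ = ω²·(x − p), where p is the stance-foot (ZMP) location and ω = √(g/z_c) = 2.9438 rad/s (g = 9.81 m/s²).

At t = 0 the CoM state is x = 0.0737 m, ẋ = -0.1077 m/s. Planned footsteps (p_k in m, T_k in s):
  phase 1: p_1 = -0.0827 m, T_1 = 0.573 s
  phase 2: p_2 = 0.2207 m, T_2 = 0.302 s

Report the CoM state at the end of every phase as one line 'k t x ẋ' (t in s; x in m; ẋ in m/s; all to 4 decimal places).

1 0.5730 0.2588 0.9001
2 0.8750 0.5839 1.3932

phase 1: p=-0.0827, T=0.573, ωT=1.686797, cosh=2.793632, sinh=2.608520; start (x,ẋ)=(0.073700, -0.107700) → end (x,ẋ)=(0.258790, 0.900116)
phase 2: p=0.2207, T=0.302, ωT=0.889028, cosh=1.421909, sinh=1.010854; start (x,ẋ)=(0.258790, 0.900116) → end (x,ẋ)=(0.583946, 1.393230)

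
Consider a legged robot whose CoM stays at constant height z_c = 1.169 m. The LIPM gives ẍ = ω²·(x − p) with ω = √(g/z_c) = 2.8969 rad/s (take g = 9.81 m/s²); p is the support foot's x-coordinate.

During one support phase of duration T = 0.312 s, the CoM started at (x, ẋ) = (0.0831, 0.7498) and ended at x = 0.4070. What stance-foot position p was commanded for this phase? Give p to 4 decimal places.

ωT = 2.8969·0.312 = 0.903833; cosh(ωT) = 1.437031, sinh(ωT) = 1.032017
x(T) = p + (x₀−p)·cosh(ωT) + (ẋ₀/ω)·sinh(ωT) ⇒ p·(1 − cosh) = x(T) − x₀·cosh − (ẋ₀/ω)·sinh
numerator   = 0.4070 − (0.0831)·1.437031 − (0.7498/2.8969)·1.032017 = 0.020467
denominator = 1 − 1.437031 = -0.437031
p = 0.020467 / -0.437031 = -0.0468

p = -0.0468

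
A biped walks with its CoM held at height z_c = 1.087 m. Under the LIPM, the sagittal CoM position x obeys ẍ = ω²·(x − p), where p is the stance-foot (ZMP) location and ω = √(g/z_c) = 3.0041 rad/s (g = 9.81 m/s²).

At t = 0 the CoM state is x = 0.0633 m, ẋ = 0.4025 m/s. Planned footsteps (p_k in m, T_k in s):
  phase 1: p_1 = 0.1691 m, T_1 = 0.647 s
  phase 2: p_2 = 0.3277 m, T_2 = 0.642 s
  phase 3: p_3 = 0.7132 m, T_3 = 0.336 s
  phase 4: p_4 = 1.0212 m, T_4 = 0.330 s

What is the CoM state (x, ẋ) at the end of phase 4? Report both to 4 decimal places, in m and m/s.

phase 1: p=0.1691, T=0.647, ωT=1.943653, cosh=3.563698, sinh=3.420518; start (x,ẋ)=(0.063300, 0.402500) → end (x,ẋ)=(0.250354, 0.347232)
phase 2: p=0.3277, T=0.642, ωT=1.928632, cosh=3.512720, sinh=3.367373; start (x,ẋ)=(0.250354, 0.347232) → end (x,ẋ)=(0.445226, 0.437302)
phase 3: p=0.7132, T=0.336, ωT=1.009378, cosh=1.554169, sinh=1.189723; start (x,ẋ)=(0.445226, 0.437302) → end (x,ẋ)=(0.469910, -0.278108)
phase 4: p=1.0212, T=0.330, ωT=0.991353, cosh=1.532976, sinh=1.161902; start (x,ẋ)=(0.469910, -0.278108) → end (x,ẋ)=(0.068521, -2.350594)

x = 0.0685, ẋ = -2.3506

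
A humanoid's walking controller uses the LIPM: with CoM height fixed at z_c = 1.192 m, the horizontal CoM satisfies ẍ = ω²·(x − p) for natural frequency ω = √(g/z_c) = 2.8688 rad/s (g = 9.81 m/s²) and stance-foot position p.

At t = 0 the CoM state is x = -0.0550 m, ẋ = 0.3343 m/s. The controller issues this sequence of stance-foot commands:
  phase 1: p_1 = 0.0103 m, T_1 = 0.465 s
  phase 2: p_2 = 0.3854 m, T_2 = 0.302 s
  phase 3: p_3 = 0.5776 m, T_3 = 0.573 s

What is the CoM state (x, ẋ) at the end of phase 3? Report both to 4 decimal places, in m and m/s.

phase 1: p=0.0103, T=0.465, ωT=1.333992, cosh=2.029796, sinh=1.766372; start (x,ẋ)=(-0.055000, 0.334300) → end (x,ẋ)=(0.083589, 0.347662)
phase 2: p=0.3854, T=0.302, ωT=0.866378, cosh=1.399376, sinh=0.978904; start (x,ẋ)=(0.083589, 0.347662) → end (x,ẋ)=(0.081683, -0.361061)
phase 3: p=0.5776, T=0.573, ωT=1.643822, cosh=2.684076, sinh=2.490836; start (x,ẋ)=(0.081683, -0.361061) → end (x,ẋ)=(-1.066969, -4.512792)

x = -1.0670, ẋ = -4.5128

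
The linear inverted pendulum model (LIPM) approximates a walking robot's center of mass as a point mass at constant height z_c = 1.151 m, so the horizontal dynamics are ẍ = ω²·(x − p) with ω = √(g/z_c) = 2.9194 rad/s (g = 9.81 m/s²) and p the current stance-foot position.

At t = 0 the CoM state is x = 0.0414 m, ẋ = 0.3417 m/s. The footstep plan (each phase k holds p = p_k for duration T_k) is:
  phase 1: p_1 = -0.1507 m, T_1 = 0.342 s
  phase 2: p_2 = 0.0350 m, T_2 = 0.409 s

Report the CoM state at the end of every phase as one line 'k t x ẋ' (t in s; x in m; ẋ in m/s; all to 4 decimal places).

1 0.3420 0.2826 1.1844
2 0.7510 1.0892 3.2173

phase 1: p=-0.1507, T=0.342, ωT=0.998435, cosh=1.541243, sinh=1.172787; start (x,ẋ)=(0.041400, 0.341700) → end (x,ẋ)=(0.282641, 1.184362)
phase 2: p=0.0350, T=0.409, ωT=1.194035, cosh=1.801683, sinh=1.498687; start (x,ẋ)=(0.282641, 1.184362) → end (x,ẋ)=(1.089168, 3.217341)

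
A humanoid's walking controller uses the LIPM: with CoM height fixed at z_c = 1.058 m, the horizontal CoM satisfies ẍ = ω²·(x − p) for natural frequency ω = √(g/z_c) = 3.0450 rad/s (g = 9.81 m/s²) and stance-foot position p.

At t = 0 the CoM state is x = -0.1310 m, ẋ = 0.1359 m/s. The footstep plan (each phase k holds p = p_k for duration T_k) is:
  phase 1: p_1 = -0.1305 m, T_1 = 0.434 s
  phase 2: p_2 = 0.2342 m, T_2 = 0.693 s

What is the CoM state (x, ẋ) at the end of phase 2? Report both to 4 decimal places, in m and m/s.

phase 1: p=-0.1305, T=0.434, ωT=1.321530, cosh=2.007940, sinh=1.741213; start (x,ẋ)=(-0.131000, 0.135900) → end (x,ẋ)=(-0.053793, 0.270228)
phase 2: p=0.2342, T=0.693, ωT=2.110185, cosh=4.185491, sinh=4.064276; start (x,ẋ)=(-0.053793, 0.270228) → end (x,ẋ)=(-0.610507, -2.433080)

x = -0.6105, ẋ = -2.4331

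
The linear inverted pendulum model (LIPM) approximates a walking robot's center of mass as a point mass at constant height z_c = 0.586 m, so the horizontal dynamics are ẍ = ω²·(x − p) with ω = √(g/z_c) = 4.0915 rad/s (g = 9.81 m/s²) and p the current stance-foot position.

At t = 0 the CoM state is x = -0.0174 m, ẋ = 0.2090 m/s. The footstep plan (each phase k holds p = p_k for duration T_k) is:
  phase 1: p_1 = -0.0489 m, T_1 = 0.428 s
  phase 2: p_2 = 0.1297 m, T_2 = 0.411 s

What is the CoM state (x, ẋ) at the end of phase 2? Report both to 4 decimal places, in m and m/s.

phase 1: p=-0.0489, T=0.428, ωT=1.751162, cosh=2.967433, sinh=2.793861; start (x,ẋ)=(-0.017400, 0.209000) → end (x,ẋ)=(0.187289, 0.980272)
phase 2: p=0.1297, T=0.411, ωT=1.681606, cosh=2.780129, sinh=2.594054; start (x,ẋ)=(0.187289, 0.980272) → end (x,ẋ)=(0.911307, 3.336506)

x = 0.9113, ẋ = 3.3365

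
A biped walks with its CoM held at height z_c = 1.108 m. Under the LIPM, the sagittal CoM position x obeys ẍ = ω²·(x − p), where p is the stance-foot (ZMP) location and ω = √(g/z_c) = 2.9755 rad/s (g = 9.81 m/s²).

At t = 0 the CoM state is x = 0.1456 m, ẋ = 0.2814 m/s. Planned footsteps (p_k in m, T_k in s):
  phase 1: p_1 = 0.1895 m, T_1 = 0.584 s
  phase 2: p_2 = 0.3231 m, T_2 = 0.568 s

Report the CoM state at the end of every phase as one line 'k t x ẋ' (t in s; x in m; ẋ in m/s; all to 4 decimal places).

phase 1: p=0.1895, T=0.584, ωT=1.737692, cosh=2.930068, sinh=2.754142; start (x,ẋ)=(0.145600, 0.281400) → end (x,ẋ)=(0.321336, 0.464763)
phase 2: p=0.3231, T=0.568, ωT=1.690084, cosh=2.802220, sinh=2.617716; start (x,ẋ)=(0.321336, 0.464763) → end (x,ẋ)=(0.727034, 1.288625)

1 0.5840 0.3213 0.4648
2 1.1520 0.7270 1.2886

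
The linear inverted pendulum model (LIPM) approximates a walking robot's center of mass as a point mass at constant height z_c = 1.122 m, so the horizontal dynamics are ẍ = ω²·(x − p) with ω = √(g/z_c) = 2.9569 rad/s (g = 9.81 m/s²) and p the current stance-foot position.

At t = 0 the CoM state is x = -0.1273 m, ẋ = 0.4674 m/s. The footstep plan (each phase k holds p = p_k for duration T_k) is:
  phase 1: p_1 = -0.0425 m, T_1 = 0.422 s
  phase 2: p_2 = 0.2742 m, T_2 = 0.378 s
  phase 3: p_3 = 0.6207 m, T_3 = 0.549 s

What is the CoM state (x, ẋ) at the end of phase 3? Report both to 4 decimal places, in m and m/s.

x = -0.7812, ẋ = -3.8694

phase 1: p=-0.0425, T=0.422, ωT=1.247812, cosh=1.884923, sinh=1.597791; start (x,ẋ)=(-0.127300, 0.467400) → end (x,ẋ)=(0.050223, 0.480375)
phase 2: p=0.2742, T=0.378, ωT=1.117708, cosh=1.692433, sinh=1.365405; start (x,ẋ)=(0.050223, 0.480375) → end (x,ẋ)=(0.116956, -0.091275)
phase 3: p=0.6207, T=0.549, ωT=1.623338, cosh=2.633613, sinh=2.436374; start (x,ẋ)=(0.116956, -0.091275) → end (x,ẋ)=(-0.781175, -3.869414)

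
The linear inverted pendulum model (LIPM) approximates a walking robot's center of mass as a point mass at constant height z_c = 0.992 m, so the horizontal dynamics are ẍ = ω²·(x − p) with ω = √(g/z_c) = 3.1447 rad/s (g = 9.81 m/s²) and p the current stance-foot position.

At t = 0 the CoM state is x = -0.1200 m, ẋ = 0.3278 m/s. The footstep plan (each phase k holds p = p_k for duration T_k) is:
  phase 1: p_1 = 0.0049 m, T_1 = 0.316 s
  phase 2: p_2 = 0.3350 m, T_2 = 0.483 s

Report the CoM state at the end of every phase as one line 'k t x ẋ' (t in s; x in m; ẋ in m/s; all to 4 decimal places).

1 0.3160 -0.0654 0.0456
2 0.7990 -0.5917 -2.6284

phase 1: p=0.0049, T=0.316, ωT=0.993725, cosh=1.535737, sinh=1.165542; start (x,ẋ)=(-0.120000, 0.327800) → end (x,ẋ)=(-0.065419, 0.045621)
phase 2: p=0.3350, T=0.483, ωT=1.518890, cosh=2.393054, sinh=2.174099; start (x,ẋ)=(-0.065419, 0.045621) → end (x,ẋ)=(-0.591683, -2.628445)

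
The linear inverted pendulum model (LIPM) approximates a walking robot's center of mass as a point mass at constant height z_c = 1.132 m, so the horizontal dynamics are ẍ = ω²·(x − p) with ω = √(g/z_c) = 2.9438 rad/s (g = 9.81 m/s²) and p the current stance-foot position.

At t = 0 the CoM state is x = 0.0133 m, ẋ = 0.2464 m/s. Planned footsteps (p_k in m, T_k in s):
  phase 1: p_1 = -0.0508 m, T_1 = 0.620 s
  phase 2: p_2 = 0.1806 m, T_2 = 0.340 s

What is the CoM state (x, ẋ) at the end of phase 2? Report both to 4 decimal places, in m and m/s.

x = 1.0700, ẋ = 2.8722

phase 1: p=-0.0508, T=0.620, ωT=1.825156, cosh=3.182478, sinh=3.021285; start (x,ẋ)=(0.013300, 0.246400) → end (x,ẋ)=(0.406082, 1.354272)
phase 2: p=0.1806, T=0.340, ωT=1.000892, cosh=1.544130, sinh=1.176578; start (x,ẋ)=(0.406082, 1.354272) → end (x,ẋ)=(1.070049, 2.872154)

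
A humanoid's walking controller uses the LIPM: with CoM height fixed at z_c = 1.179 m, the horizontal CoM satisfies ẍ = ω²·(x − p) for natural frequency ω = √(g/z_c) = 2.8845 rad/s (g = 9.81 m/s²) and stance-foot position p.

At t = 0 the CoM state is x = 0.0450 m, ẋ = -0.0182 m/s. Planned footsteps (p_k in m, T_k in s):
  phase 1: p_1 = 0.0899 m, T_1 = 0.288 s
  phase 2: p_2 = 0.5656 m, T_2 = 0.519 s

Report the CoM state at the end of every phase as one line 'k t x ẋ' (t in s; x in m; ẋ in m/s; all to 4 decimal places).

1 0.2880 0.0227 -0.1453
2 0.8070 -0.8149 -3.6642

phase 1: p=0.0899, T=0.288, ωT=0.830736, cosh=1.365368, sinh=0.929639; start (x,ẋ)=(0.045000, -0.018200) → end (x,ẋ)=(0.022729, -0.145251)
phase 2: p=0.5656, T=0.519, ωT=1.497056, cosh=2.346150, sinh=2.122362; start (x,ẋ)=(0.022729, -0.145251) → end (x,ẋ)=(-0.814929, -3.664210)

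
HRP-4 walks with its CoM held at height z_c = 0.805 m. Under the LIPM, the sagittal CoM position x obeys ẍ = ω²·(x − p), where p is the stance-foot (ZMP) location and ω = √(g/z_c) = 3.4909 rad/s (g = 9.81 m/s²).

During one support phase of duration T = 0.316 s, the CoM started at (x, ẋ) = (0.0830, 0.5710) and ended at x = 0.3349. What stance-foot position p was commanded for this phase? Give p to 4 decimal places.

p = 0.0346

ωT = 3.4909·0.316 = 1.103124; cosh(ωT) = 1.672700, sinh(ωT) = 1.340867
x(T) = p + (x₀−p)·cosh(ωT) + (ẋ₀/ω)·sinh(ωT) ⇒ p·(1 − cosh) = x(T) − x₀·cosh − (ẋ₀/ω)·sinh
numerator   = 0.3349 − (0.0830)·1.672700 − (0.5710/3.4909)·1.340867 = -0.023257
denominator = 1 − 1.672700 = -0.672700
p = -0.023257 / -0.672700 = 0.0346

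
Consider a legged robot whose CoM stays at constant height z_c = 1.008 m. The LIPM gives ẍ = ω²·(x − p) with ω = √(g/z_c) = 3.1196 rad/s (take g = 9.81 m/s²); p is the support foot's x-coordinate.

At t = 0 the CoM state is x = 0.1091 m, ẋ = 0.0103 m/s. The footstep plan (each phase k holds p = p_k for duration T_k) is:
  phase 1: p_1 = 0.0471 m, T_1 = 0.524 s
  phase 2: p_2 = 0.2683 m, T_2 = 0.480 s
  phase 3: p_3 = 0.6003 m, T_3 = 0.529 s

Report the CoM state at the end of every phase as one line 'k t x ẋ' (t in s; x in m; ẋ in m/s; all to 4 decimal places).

phase 1: p=0.0471, T=0.524, ωT=1.634670, cosh=2.661392, sinh=2.466375; start (x,ẋ)=(0.109100, 0.010300) → end (x,ẋ)=(0.220250, 0.504447)
phase 2: p=0.2683, T=0.480, ωT=1.497408, cosh=2.346898, sinh=2.123189; start (x,ẋ)=(0.220250, 0.504447) → end (x,ẋ)=(0.498855, 0.865623)
phase 3: p=0.6003, T=0.529, ωT=1.650268, cosh=2.700188, sinh=2.508190; start (x,ẋ)=(0.498855, 0.865623) → end (x,ẋ)=(1.022350, 1.543587)

1 0.5240 0.2202 0.5044
2 1.0040 0.4989 0.8656
3 1.5330 1.0224 1.5436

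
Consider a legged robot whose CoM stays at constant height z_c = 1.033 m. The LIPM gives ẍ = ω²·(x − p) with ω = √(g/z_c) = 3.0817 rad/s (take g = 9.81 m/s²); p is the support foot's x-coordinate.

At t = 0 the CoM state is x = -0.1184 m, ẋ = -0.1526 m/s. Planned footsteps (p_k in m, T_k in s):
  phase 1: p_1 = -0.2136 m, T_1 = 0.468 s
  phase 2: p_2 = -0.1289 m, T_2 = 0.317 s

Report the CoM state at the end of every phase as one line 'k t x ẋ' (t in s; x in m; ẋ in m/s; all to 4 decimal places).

phase 1: p=-0.2136, T=0.468, ωT=1.442236, cosh=2.233270, sinh=1.996872; start (x,ẋ)=(-0.118400, -0.152600) → end (x,ẋ)=(-0.099874, 0.245041)
phase 2: p=-0.1289, T=0.317, ωT=0.976899, cosh=1.516342, sinh=1.139865; start (x,ẋ)=(-0.099874, 0.245041) → end (x,ẋ)=(0.005749, 0.473526)

1 0.4680 -0.0999 0.2450
2 0.7850 0.0057 0.4735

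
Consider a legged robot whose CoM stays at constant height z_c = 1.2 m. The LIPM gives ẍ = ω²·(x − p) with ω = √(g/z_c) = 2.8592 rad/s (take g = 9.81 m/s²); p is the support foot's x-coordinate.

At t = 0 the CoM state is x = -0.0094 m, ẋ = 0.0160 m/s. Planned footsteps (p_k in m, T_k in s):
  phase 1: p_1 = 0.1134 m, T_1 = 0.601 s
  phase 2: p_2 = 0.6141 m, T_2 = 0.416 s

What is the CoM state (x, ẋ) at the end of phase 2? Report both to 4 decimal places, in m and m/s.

x = -1.3614, ẋ = -5.1927

phase 1: p=0.1134, T=0.601, ωT=1.718379, cosh=2.877421, sinh=2.698064; start (x,ẋ)=(-0.009400, 0.016000) → end (x,ẋ)=(-0.224849, -0.901278)
phase 2: p=0.6141, T=0.416, ωT=1.189427, cosh=1.794797, sinh=1.490402; start (x,ẋ)=(-0.224849, -0.901278) → end (x,ẋ)=(-1.361448, -5.192671)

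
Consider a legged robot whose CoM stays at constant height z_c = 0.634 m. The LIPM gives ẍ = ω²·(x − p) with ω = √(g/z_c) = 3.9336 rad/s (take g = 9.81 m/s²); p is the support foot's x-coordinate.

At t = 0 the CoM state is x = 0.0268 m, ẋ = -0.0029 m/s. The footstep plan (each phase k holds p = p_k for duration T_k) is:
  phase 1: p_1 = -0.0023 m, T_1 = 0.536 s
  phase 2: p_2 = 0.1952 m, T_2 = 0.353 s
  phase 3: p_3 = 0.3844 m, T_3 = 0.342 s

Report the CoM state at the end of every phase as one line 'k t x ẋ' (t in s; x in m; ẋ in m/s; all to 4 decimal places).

1 0.5360 0.1163 0.4523
2 0.8890 0.2433 0.3795
3 1.2310 0.2679 -0.2150

phase 1: p=-0.0023, T=0.536, ωT=2.108410, cosh=4.178282, sinh=4.056851; start (x,ẋ)=(0.026800, -0.002900) → end (x,ẋ)=(0.116297, 0.452262)
phase 2: p=0.1952, T=0.353, ωT=1.388561, cosh=2.129255, sinh=1.879821; start (x,ẋ)=(0.116297, 0.452262) → end (x,ẋ)=(0.243326, 0.379536)
phase 3: p=0.3844, T=0.342, ωT=1.345291, cosh=2.049884, sinh=1.789420; start (x,ẋ)=(0.243326, 0.379536) → end (x,ẋ)=(0.267869, -0.214994)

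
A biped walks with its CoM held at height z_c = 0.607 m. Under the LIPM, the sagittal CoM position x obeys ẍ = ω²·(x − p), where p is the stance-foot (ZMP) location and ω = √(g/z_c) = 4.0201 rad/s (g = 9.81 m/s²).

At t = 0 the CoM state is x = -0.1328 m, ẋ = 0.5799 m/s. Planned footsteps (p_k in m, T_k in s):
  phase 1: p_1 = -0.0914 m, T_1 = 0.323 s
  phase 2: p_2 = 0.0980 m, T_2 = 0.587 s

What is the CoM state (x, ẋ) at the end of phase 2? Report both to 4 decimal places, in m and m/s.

phase 1: p=-0.0914, T=0.323, ωT=1.298492, cosh=1.968356, sinh=1.695413; start (x,ẋ)=(-0.132800, 0.579900) → end (x,ẋ)=(0.071674, 0.859278)
phase 2: p=0.0980, T=0.587, ωT=2.359799, cosh=5.341629, sinh=5.247190; start (x,ẋ)=(0.071674, 0.859278) → end (x,ẋ)=(1.078938, 4.034612)

x = 1.0789, ẋ = 4.0346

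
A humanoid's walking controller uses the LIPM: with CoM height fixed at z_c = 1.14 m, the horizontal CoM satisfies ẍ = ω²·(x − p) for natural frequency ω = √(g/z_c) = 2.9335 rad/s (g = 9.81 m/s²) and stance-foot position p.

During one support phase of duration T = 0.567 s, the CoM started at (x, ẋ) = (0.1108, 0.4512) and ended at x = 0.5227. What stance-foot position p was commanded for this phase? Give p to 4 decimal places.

p = 0.0989

ωT = 2.9335·0.567 = 1.663294; cosh(ωT) = 2.733090, sinh(ωT) = 2.543576
x(T) = p + (x₀−p)·cosh(ωT) + (ẋ₀/ω)·sinh(ωT) ⇒ p·(1 − cosh) = x(T) − x₀·cosh − (ẋ₀/ω)·sinh
numerator   = 0.5227 − (0.1108)·2.733090 − (0.4512/2.9335)·2.543576 = -0.171352
denominator = 1 − 2.733090 = -1.733090
p = -0.171352 / -1.733090 = 0.0989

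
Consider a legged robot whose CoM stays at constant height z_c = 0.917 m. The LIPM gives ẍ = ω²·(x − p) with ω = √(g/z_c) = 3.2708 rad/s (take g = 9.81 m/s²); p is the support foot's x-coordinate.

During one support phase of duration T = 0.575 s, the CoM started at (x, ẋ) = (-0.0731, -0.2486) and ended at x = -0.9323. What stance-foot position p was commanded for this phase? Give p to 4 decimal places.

ωT = 3.2708·0.575 = 1.880710; cosh(ωT) = 3.355321, sinh(ωT) = 3.202839
x(T) = p + (x₀−p)·cosh(ωT) + (ẋ₀/ω)·sinh(ωT) ⇒ p·(1 − cosh) = x(T) − x₀·cosh − (ẋ₀/ω)·sinh
numerator   = -0.9323 − (-0.0731)·3.355321 − (-0.2486/3.2708)·3.202839 = -0.443592
denominator = 1 − 3.355321 = -2.355321
p = -0.443592 / -2.355321 = 0.1883

p = 0.1883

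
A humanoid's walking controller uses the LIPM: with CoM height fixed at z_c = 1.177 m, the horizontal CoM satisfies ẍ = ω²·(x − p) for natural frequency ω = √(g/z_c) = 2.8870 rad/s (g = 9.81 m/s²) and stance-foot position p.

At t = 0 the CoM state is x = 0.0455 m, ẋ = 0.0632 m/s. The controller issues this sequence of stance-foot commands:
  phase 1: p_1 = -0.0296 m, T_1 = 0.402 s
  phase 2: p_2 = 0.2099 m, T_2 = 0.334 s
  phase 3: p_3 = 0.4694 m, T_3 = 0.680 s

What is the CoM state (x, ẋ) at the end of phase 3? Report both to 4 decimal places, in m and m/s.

phase 1: p=-0.0296, T=0.402, ωT=1.160574, cosh=1.752536, sinh=1.439229; start (x,ẋ)=(0.045500, 0.063200) → end (x,ẋ)=(0.133522, 0.422805)
phase 2: p=0.2099, T=0.334, ωT=0.964258, cosh=1.502053, sinh=1.120787; start (x,ẋ)=(0.133522, 0.422805) → end (x,ẋ)=(0.259317, 0.387938)
phase 3: p=0.4694, T=0.680, ωT=1.963160, cosh=3.631105, sinh=3.490691; start (x,ẋ)=(0.259317, 0.387938) → end (x,ẋ)=(0.175624, -0.708496)

x = 0.1756, ẋ = -0.7085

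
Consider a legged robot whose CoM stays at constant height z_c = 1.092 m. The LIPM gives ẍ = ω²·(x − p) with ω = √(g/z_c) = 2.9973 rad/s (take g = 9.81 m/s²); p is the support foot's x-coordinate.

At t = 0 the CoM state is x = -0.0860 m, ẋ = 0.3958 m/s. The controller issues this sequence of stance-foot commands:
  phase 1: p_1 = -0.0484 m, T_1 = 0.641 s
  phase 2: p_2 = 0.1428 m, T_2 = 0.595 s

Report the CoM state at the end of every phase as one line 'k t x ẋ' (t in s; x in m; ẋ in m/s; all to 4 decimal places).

1 0.6410 0.2617 1.0040
2 1.2360 1.4749 4.1016

phase 1: p=-0.0484, T=0.641, ωT=1.921269, cosh=3.488021, sinh=3.341600; start (x,ẋ)=(-0.086000, 0.395800) → end (x,ẋ)=(0.261716, 1.003966)
phase 2: p=0.1428, T=0.595, ωT=1.783394, cosh=3.059040, sinh=2.890973; start (x,ẋ)=(0.261716, 1.003966) → end (x,ẋ)=(1.474920, 4.101592)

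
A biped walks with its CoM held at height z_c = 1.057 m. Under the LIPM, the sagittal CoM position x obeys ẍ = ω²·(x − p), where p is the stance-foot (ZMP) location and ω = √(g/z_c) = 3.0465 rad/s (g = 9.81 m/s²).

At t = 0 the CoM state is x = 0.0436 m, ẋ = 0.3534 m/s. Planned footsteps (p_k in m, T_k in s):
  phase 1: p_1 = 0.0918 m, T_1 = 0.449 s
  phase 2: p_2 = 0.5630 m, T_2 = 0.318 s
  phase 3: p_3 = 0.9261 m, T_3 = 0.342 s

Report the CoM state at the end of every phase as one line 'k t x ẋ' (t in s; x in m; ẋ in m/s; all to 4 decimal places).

phase 1: p=0.0918, T=0.449, ωT=1.367878, cosh=2.090829, sinh=1.836182; start (x,ẋ)=(0.043600, 0.353400) → end (x,ẋ)=(0.204023, 0.469271)
phase 2: p=0.5630, T=0.318, ωT=0.968787, cosh=1.507145, sinh=1.127602; start (x,ẋ)=(0.204023, 0.469271) → end (x,ẋ)=(0.195661, -0.525912)
phase 3: p=0.9261, T=0.342, ωT=1.041903, cosh=1.593694, sinh=1.240912; start (x,ẋ)=(0.195661, -0.525912) → end (x,ẋ)=(-0.452213, -3.599523)

1 0.4490 0.2040 0.4693
2 0.7670 0.1957 -0.5259
3 1.1090 -0.4522 -3.5995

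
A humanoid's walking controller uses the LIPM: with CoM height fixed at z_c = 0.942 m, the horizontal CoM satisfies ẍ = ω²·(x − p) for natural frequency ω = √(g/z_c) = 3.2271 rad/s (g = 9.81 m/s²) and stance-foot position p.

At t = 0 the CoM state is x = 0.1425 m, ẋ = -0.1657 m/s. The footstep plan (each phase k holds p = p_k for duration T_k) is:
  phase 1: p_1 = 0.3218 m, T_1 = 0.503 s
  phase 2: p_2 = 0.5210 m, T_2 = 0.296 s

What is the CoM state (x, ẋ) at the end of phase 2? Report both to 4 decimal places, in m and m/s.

phase 1: p=0.3218, T=0.503, ωT=1.623231, cosh=2.633353, sinh=2.436092; start (x,ẋ)=(0.142500, -0.165700) → end (x,ẋ)=(-0.275445, -1.845916)
phase 2: p=0.5210, T=0.296, ωT=0.955222, cosh=1.491987, sinh=1.107260; start (x,ẋ)=(-0.275445, -1.845916) → end (x,ẋ)=(-1.300643, -5.599968)

x = -1.3006, ẋ = -5.6000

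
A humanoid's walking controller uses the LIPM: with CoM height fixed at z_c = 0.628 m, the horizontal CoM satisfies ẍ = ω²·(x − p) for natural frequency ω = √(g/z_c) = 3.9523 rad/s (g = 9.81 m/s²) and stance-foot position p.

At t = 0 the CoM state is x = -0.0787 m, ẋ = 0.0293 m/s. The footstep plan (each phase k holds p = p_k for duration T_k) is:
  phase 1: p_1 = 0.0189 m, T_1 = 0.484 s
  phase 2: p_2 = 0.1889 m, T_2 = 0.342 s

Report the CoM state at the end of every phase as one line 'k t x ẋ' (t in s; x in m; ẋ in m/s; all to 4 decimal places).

phase 1: p=0.0189, T=0.484, ωT=1.912913, cosh=3.460220, sinh=3.312570; start (x,ẋ)=(-0.078700, 0.029300) → end (x,ẋ)=(-0.294260, -1.176421)
phase 2: p=0.1889, T=0.342, ωT=1.351687, cosh=2.061370, sinh=1.802567; start (x,ẋ)=(-0.294260, -1.176421) → end (x,ẋ)=(-1.343615, -5.867210)

1 0.4840 -0.2943 -1.1764
2 0.8260 -1.3436 -5.8672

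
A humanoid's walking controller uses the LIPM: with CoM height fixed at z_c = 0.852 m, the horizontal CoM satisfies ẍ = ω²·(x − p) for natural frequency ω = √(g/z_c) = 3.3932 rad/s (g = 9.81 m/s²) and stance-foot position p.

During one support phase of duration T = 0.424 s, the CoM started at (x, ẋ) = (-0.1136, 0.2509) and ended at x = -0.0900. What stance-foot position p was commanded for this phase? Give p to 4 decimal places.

ωT = 3.3932·0.424 = 1.438717; cosh(ωT) = 2.226258, sinh(ωT) = 1.989026
x(T) = p + (x₀−p)·cosh(ωT) + (ẋ₀/ω)·sinh(ωT) ⇒ p·(1 − cosh) = x(T) − x₀·cosh − (ẋ₀/ω)·sinh
numerator   = -0.0900 − (-0.1136)·2.226258 − (0.2509/3.3932)·1.989026 = 0.015830
denominator = 1 − 2.226258 = -1.226258
p = 0.015830 / -1.226258 = -0.0129

p = -0.0129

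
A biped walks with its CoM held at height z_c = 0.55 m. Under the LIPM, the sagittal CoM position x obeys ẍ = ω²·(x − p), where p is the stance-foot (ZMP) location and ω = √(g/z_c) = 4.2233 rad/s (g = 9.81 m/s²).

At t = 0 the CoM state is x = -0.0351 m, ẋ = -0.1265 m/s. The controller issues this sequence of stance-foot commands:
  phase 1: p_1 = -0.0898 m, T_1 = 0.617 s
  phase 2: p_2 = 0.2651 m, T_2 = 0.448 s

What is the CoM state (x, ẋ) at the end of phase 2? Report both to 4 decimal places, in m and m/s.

phase 1: p=-0.0898, T=0.617, ωT=2.605776, cosh=6.807788, sinh=6.733943; start (x,ẋ)=(-0.035100, -0.126500) → end (x,ẋ)=(0.080885, 0.694453)
phase 2: p=0.2651, T=0.448, ωT=1.892038, cosh=3.391820, sinh=3.241056; start (x,ẋ)=(0.080885, 0.694453) → end (x,ẋ)=(0.173215, -0.166065)

x = 0.1732, ẋ = -0.1661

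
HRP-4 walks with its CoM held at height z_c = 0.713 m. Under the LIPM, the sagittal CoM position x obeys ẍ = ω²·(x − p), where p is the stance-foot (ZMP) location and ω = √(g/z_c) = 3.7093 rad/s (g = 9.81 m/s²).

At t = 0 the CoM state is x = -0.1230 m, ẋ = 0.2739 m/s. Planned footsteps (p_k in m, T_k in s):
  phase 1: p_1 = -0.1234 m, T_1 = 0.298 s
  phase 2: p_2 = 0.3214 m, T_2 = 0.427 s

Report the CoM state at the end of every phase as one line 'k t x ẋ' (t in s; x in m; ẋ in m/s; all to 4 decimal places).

phase 1: p=-0.1234, T=0.298, ωT=1.105371, cosh=1.675717, sinh=1.344629; start (x,ẋ)=(-0.123000, 0.273900) → end (x,ẋ)=(-0.023440, 0.460974)
phase 2: p=0.3214, T=0.427, ωT=1.583871, cosh=2.539483, sinh=2.334303; start (x,ẋ)=(-0.023440, 0.460974) → end (x,ẋ)=(-0.264220, -1.815211)

1 0.2980 -0.0234 0.4610
2 0.7250 -0.2642 -1.8152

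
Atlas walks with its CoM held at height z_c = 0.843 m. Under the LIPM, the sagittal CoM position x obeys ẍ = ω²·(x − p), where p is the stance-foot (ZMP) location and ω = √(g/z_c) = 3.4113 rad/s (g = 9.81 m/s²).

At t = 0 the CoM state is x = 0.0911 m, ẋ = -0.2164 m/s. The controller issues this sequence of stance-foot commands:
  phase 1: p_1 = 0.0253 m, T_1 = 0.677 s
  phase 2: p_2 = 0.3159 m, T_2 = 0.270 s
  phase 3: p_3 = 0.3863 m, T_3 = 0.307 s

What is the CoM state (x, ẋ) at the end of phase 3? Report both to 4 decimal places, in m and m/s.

x = -0.7007, ẋ = -3.4915

phase 1: p=0.0253, T=0.677, ωT=2.309450, cosh=5.084101, sinh=4.984785; start (x,ẋ)=(0.091100, -0.216400) → end (x,ẋ)=(0.043618, 0.018703)
phase 2: p=0.3159, T=0.270, ωT=0.921051, cosh=1.455015, sinh=1.056914; start (x,ẋ)=(0.043618, 0.018703) → end (x,ẋ)=(-0.074480, -0.954487)
phase 3: p=0.3863, T=0.307, ωT=1.047269, cosh=1.600376, sinh=1.249482; start (x,ẋ)=(-0.074480, -0.954487) → end (x,ẋ)=(-0.700728, -3.491546)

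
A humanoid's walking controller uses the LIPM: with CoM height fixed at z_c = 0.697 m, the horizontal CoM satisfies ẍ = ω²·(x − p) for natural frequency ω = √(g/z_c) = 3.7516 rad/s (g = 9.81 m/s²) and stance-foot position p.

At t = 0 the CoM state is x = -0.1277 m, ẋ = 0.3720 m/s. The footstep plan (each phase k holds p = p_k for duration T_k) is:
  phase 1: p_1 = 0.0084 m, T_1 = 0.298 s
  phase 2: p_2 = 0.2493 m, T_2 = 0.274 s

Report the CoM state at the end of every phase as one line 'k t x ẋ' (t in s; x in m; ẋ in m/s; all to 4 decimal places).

1 0.2980 -0.0866 -0.0677
2 0.5720 -0.3022 -1.6423

phase 1: p=0.0084, T=0.298, ωT=1.117977, cosh=1.692800, sinh=1.365860; start (x,ẋ)=(-0.127700, 0.372000) → end (x,ẋ)=(-0.086555, -0.067676)
phase 2: p=0.2493, T=0.274, ωT=1.027938, cosh=1.576520, sinh=1.218777; start (x,ẋ)=(-0.086555, -0.067676) → end (x,ẋ)=(-0.302168, -1.642342)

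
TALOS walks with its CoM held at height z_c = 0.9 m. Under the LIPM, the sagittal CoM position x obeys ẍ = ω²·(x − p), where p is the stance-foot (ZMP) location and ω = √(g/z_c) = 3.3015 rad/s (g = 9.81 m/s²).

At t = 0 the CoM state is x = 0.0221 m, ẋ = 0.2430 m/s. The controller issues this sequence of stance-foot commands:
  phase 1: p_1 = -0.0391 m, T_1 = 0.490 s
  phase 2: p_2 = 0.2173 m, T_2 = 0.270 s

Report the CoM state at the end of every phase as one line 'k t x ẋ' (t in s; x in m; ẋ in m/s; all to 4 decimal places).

phase 1: p=-0.0391, T=0.490, ωT=1.617735, cosh=2.620003, sinh=2.421655; start (x,ẋ)=(0.022100, 0.243000) → end (x,ẋ)=(0.299485, 1.125960)
phase 2: p=0.2173, T=0.270, ωT=0.891405, cosh=1.424316, sinh=1.014237; start (x,ẋ)=(0.299485, 1.125960) → end (x,ẋ)=(0.680258, 1.878921)

1 0.4900 0.2995 1.1260
2 0.7600 0.6803 1.8789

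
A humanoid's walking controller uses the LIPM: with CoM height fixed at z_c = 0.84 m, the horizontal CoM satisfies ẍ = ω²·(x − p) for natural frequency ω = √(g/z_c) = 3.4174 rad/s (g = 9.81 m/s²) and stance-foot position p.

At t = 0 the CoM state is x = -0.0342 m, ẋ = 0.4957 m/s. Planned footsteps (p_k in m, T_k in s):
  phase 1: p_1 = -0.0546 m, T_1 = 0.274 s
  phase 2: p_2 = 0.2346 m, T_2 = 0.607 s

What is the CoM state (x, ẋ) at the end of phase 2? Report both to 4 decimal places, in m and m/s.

x = 0.7419, ẋ = 1.8789

phase 1: p=-0.0546, T=0.274, ωT=0.936368, cosh=1.471374, sinh=1.079325; start (x,ẋ)=(-0.034200, 0.495700) → end (x,ẋ)=(0.131974, 0.804605)
phase 2: p=0.2346, T=0.607, ωT=2.074362, cosh=4.042551, sinh=3.916914; start (x,ẋ)=(0.131974, 0.804605) → end (x,ẋ)=(0.741942, 1.878942)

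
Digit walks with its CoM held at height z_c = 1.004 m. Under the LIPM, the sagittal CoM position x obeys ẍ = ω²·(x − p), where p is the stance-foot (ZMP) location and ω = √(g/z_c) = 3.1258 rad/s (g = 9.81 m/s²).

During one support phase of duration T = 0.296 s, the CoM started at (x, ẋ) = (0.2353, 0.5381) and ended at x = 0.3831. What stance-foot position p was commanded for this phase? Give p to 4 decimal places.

ωT = 3.1258·0.296 = 0.925237; cosh(ωT) = 1.459452, sinh(ωT) = 1.063014
x(T) = p + (x₀−p)·cosh(ωT) + (ẋ₀/ω)·sinh(ωT) ⇒ p·(1 − cosh) = x(T) − x₀·cosh − (ẋ₀/ω)·sinh
numerator   = 0.3831 − (0.2353)·1.459452 − (0.5381/3.1258)·1.063014 = -0.143305
denominator = 1 − 1.459452 = -0.459452
p = -0.143305 / -0.459452 = 0.3119

p = 0.3119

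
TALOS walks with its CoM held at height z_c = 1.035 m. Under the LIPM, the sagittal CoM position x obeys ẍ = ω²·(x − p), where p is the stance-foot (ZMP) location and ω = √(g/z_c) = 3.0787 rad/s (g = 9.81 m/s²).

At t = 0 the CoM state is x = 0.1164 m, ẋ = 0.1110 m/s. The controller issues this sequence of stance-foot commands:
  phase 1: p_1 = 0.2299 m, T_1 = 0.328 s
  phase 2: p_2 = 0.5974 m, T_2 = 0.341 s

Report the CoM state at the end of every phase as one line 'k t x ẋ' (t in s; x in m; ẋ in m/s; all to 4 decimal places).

1 0.3280 0.0964 -0.2434
2 0.6690 -0.3052 -2.3240

phase 1: p=0.2299, T=0.328, ωT=1.009814, cosh=1.554688, sinh=1.190401; start (x,ẋ)=(0.116400, 0.111000) → end (x,ẋ)=(0.096362, -0.243394)
phase 2: p=0.5974, T=0.341, ωT=1.049837, cosh=1.603590, sinh=1.253595; start (x,ẋ)=(0.096362, -0.243394) → end (x,ẋ)=(-0.305166, -2.324033)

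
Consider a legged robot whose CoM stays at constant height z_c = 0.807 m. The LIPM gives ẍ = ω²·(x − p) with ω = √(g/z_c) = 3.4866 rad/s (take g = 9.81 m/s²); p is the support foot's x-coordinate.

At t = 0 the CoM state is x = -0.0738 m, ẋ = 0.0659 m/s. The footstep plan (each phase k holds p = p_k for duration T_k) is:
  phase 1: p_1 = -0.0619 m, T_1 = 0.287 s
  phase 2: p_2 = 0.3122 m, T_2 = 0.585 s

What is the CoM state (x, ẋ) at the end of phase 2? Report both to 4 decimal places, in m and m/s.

x = -1.0777, ẋ = -4.6713

phase 1: p=-0.0619, T=0.287, ωT=1.000654, cosh=1.543850, sinh=1.176211; start (x,ẋ)=(-0.073800, 0.065900) → end (x,ẋ)=(-0.058040, 0.052938)
phase 2: p=0.3122, T=0.585, ωT=2.039661, cosh=3.909038, sinh=3.778965; start (x,ẋ)=(-0.058040, 0.052938) → end (x,ẋ)=(-1.077706, -4.671253)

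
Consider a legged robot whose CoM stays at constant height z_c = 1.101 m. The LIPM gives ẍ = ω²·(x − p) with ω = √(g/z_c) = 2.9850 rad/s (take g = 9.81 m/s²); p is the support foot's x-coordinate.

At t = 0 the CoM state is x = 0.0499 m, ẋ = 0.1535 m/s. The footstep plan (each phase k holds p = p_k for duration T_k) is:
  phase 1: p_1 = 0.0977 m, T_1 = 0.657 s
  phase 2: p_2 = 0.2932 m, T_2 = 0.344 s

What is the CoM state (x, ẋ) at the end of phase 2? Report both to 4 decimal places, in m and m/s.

x = 0.0187, ẋ = -0.5954

phase 1: p=0.0977, T=0.657, ωT=1.961145, cosh=3.624079, sinh=3.483382; start (x,ẋ)=(0.049900, 0.153500) → end (x,ẋ)=(0.103598, 0.059277)
phase 2: p=0.2932, T=0.344, ωT=1.026840, cosh=1.575183, sinh=1.217046; start (x,ẋ)=(0.103598, 0.059277) → end (x,ẋ)=(0.018710, -0.595431)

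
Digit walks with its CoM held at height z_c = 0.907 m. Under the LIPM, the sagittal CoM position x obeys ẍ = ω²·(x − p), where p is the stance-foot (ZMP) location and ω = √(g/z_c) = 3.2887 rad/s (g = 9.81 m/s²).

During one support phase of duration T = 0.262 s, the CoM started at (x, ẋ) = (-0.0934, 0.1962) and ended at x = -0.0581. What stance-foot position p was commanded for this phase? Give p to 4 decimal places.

ωT = 3.2887·0.262 = 0.861639; cosh(ωT) = 1.394753, sinh(ωT) = 0.972285
x(T) = p + (x₀−p)·cosh(ωT) + (ẋ₀/ω)·sinh(ωT) ⇒ p·(1 − cosh) = x(T) − x₀·cosh − (ẋ₀/ω)·sinh
numerator   = -0.0581 − (-0.0934)·1.394753 − (0.1962/3.2887)·0.972285 = 0.014165
denominator = 1 − 1.394753 = -0.394753
p = 0.014165 / -0.394753 = -0.0359

p = -0.0359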